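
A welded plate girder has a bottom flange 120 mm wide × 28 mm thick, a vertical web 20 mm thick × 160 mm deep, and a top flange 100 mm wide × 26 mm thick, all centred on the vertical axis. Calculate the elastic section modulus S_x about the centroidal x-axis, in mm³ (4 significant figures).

Decompose the section into non-overlapping parts with the origin at the bottom-left of its bounding rectangle.
Bottom plate: 120 × 28, A = 3 360 mm², y = 14 mm, Ī = 219 520 mm⁴.
Web plate: 20 × 160, A = 3 200 mm², y = 108 mm, Ī = 6 826 667 mm⁴.
Top plate: 100 × 26, A = 2 600 mm², y = 201 mm, Ī = 146 467 mm⁴.
Centroid: ȳ = ΣA·y / ΣA = 99.917 mm.
Transfer each piece to the centroidal x-axis using Ī + A·d² with d = y − 99.917:
  bottom plate: d = -85.917 mm → contributes +25 022 153 mm⁴
  web plate: d = 8.08297 mm → contributes +7 035 737 mm⁴
  top plate: d = 101.083 mm → contributes +26 712 660 mm⁴
Total I = 58 770 550 mm⁴.
Extreme fibre distance c = 114.083 mm; S = I/c = 515 156 mm³.

S_x ≈ 5.152 × 10⁵ mm³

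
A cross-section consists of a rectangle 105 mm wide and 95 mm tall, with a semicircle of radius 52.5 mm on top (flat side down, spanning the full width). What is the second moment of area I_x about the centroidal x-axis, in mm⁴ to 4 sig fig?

Decompose the section into non-overlapping parts with the origin at the bottom-left of its bounding rectangle.
Rectangular body: 105 × 95, A = 9 975 mm², y = 47.5 mm, Ī = 7 502 031 mm⁴.
Semicircular cap: semicircle r = 52.5, A = 4329.51 mm², y = 117.282 mm, Ī = 833 814 mm⁴.
Centroid: ȳ = ΣA·y / ΣA = 68.6206 mm.
Transfer each piece to the centroidal x-axis using Ī + A·d² with d = y − 68.6206:
  rectangular body: d = -21.1206 mm → contributes +11 951 694 mm⁴
  semicircular cap: d = 48.6611 mm → contributes +11 085 646 mm⁴
Total I = 23 037 340 mm⁴.

I_x ≈ 2.304 × 10⁷ mm⁴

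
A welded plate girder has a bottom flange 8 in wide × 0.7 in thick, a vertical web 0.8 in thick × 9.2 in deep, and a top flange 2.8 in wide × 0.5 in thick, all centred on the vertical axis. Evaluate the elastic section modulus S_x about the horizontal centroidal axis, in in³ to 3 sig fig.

S_x ≈ 29.3 in³

Treat the section as a set of non-overlapping primitives; coordinates are from the bounding-box lower-left.
Bottom plate: 8 × 0.7, A = 5.6 in², y = 0.35 in, Ī = 0.22867 in⁴.
Web plate: 0.8 × 9.2, A = 7.36 in², y = 5.3 in, Ī = 51.913 in⁴.
Top plate: 2.8 × 0.5, A = 1.4 in², y = 10.15 in, Ī = 0.029167 in⁴.
Centroid: ȳ = ΣA·y / ΣA = 3.8425 in.
Transfer each piece to the horizontal centroidal axis using Ī + A·d² with d = y − 3.8425:
  bottom plate: d = -3.4925 in → contributes +68.534 in⁴
  web plate: d = 1.4575 in → contributes +67.548 in⁴
  top plate: d = 6.3075 in → contributes +55.728 in⁴
Total I = 191.81 in⁴.
Extreme fibre distance c = 6.5575 in; S = I/c = 29.25 in³.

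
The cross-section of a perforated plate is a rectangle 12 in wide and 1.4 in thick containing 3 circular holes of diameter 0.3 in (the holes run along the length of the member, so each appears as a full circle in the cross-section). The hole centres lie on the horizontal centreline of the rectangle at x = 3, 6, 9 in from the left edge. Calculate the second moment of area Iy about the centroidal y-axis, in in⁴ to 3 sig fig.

Iy ≈ 200 in⁴

Break the section into simple shapes (no overlaps), measuring from the bottom-left corner of the bounding box.
Plate: 12 × 1.4, A = 16.8 in², x = 6 in, Ī = 201.6 in⁴.
Hole 1 (subtracted): ⌀0.3, A = 0.070686 in², x = 3 in, Ī = 0.00039761 in⁴.
Hole 2 (subtracted): ⌀0.3, A = 0.070686 in², x = 6 in, Ī = 0.00039761 in⁴.
Hole 3 (subtracted): ⌀0.3, A = 0.070686 in², x = 9 in, Ī = 0.00039761 in⁴.
By symmetry the centroid is at mid-width, x̄ = 6 in.
Transfer each piece to the centroidal y-axis using Ī + A·d² with d = x − 6:
  plate: d = 0 in → contributes +201.6 in⁴
  hole 1: d = -3 in → contributes −0.63657 in⁴
  hole 2: d = 0 in → contributes −0.00039761 in⁴
  hole 3: d = 3 in → contributes −0.63657 in⁴
Total I = 200.33 in⁴.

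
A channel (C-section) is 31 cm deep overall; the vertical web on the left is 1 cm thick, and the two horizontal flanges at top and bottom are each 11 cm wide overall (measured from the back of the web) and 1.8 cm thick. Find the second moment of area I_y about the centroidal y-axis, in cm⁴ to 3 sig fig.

I_y ≈ 806 cm⁴

Treat the section as a set of non-overlapping primitives; coordinates are from the bounding-box lower-left.
Web: 1 × 31, A = 31 cm², x = 0.5 cm, Ī = 2.5833 cm⁴.
Top flange (beyond web): 10 × 1.8, A = 18 cm², x = 6 cm, Ī = 150 cm⁴.
Bottom flange (beyond web): 10 × 1.8, A = 18 cm², x = 6 cm, Ī = 150 cm⁴.
Centroid: x̄ = ΣA·x / ΣA = 3.4552 cm.
Transfer each piece to the centroidal y-axis using Ī + A·d² with d = x − 3.4552:
  web: d = -2.9552 cm → contributes +273.32 cm⁴
  top flange (beyond web): d = 2.5448 cm → contributes +266.57 cm⁴
  bottom flange (beyond web): d = 2.5448 cm → contributes +266.57 cm⁴
Total I = 806.45 cm⁴.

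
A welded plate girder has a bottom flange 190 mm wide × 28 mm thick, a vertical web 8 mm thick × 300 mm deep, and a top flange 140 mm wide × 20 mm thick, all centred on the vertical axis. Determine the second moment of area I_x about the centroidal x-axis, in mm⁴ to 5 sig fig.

Treat the section as a set of non-overlapping primitives; coordinates are from the bounding-box lower-left.
Bottom plate: 190 × 28, A = 5 320 mm², y = 14 mm, Ī = 347573.3 mm⁴.
Web plate: 8 × 300, A = 2 400 mm², y = 178 mm, Ī = 18 000 000 mm⁴.
Top plate: 140 × 20, A = 2 800 mm², y = 338 mm, Ī = 93333.33 mm⁴.
Centroid: ȳ = ΣA·y / ΣA = 137.6502 mm.
Transfer each piece to the centroidal x-axis using Ī + A·d² with d = y − 137.6502:
  bottom plate: d = -123.6502 mm → contributes +81 687 019 mm⁴
  web plate: d = 40.34981 mm → contributes +21 907 457 mm⁴
  top plate: d = 200.3498 mm → contributes +112 485 463 mm⁴
Total I = 216 079 939 mm⁴.

I_x ≈ 2.1608 × 10⁸ mm⁴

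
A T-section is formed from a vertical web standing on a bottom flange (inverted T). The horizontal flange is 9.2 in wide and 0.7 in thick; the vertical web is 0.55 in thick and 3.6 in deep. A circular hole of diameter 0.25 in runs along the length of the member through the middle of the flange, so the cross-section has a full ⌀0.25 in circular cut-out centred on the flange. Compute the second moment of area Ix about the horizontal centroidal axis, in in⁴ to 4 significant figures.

Split into non-overlapping primitives; take the origin at the lower-left of the bounding box.
Flange: 9.2 × 0.7, A = 6.44 in², y = 0.35 in, Ī = 0.262967 in⁴.
Web: 0.55 × 3.6, A = 1.98 in², y = 2.5 in, Ī = 2.1384 in⁴.
Hole (subtracted): ⌀0.25, A = 0.0490874 in², y = 0.35 in, Ī = 0.000191748 in⁴.
Centroid: ȳ = ΣA·y / ΣA = 0.858547 in.
Transfer each piece to the horizontal centroidal axis using Ī + A·d² with d = y − 0.858547:
  flange: d = -0.508547 in → contributes +1.92848 in⁴
  web: d = 1.64145 in → contributes +7.47325 in⁴
  hole: d = -0.508547 in → contributes −0.0128867 in⁴
Total I = 9.38884 in⁴.

Ix ≈ 9.389 in⁴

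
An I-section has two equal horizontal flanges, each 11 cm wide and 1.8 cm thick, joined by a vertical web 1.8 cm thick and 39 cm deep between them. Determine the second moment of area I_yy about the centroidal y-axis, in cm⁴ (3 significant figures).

I_yy ≈ 418 cm⁴

Decompose the section into non-overlapping parts with the origin at the bottom-left of its bounding rectangle.
Bottom flange: 11 × 1.8, A = 19.8 cm², x = 5.5 cm, Ī = 199.65 cm⁴.
Web: 1.8 × 39, A = 70.2 cm², x = 5.5 cm, Ī = 18.954 cm⁴.
Top flange: 11 × 1.8, A = 19.8 cm², x = 5.5 cm, Ī = 199.65 cm⁴.
By symmetry the centroid is at mid-width, x̄ = 5.5 cm.
All pieces are centred on the centroidal y-axis, so I = ΣĪ = 418.25 cm⁴.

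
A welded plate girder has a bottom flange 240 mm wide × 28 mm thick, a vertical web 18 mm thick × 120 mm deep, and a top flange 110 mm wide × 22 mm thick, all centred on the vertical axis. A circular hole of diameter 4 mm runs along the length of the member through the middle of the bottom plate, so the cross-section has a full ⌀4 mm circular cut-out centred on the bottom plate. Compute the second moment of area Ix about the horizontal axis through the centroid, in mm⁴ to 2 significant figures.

Ix ≈ 4.3 × 10⁷ mm⁴

Decompose the section into non-overlapping parts with the origin at the bottom-left of its bounding rectangle.
Bottom plate: 240 × 28, A = 6 720 mm², y = 14 mm, Ī = 439 040 mm⁴.
Web plate: 18 × 120, A = 2 160 mm², y = 88 mm, Ī = 2 592 000 mm⁴.
Top plate: 110 × 22, A = 2 420 mm², y = 159 mm, Ī = 97 607 mm⁴.
Hole (subtracted): ⌀4, A = 12.57 mm², y = 14 mm, Ī = 12.57 mm⁴.
Centroid: ȳ = ΣA·y / ΣA = 59.25 mm.
Transfer each piece to the horizontal axis through the centroid using Ī + A·d² with d = y − 59.25:
  bottom plate: d = -45.25 mm → contributes +14 197 778 mm⁴
  web plate: d = 28.75 mm → contributes +4 377 555 mm⁴
  top plate: d = 99.75 mm → contributes +24 177 458 mm⁴
  hole: d = -45.25 mm → contributes −25 741 mm⁴
Total I = 42 727 050 mm⁴.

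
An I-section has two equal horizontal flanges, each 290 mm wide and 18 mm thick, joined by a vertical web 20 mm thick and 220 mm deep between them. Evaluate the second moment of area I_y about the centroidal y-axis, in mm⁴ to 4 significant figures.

I_y ≈ 7.331 × 10⁷ mm⁴

Break the section into simple shapes (no overlaps), measuring from the bottom-left corner of the bounding box.
Bottom flange: 290 × 18, A = 5 220 mm², x = 145 mm, Ī = 36 583 500 mm⁴.
Web: 20 × 220, A = 4 400 mm², x = 145 mm, Ī = 146 667 mm⁴.
Top flange: 290 × 18, A = 5 220 mm², x = 145 mm, Ī = 36 583 500 mm⁴.
By symmetry the centroid is at mid-width, x̄ = 145 mm.
All pieces are centred on the centroidal y-axis, so I = ΣĪ = 73 313 667 mm⁴.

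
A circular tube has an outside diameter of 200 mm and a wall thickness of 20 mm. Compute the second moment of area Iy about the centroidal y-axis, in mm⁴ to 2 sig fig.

Iy ≈ 4.6 × 10⁷ mm⁴

Treat the section as a set of non-overlapping primitives; coordinates are from the bounding-box lower-left.
Outer circle: ⌀200, A = 31 416 mm², x = 100 mm, Ī = 78 539 816 mm⁴.
Bore (subtracted): ⌀160, A = 20 106 mm², x = 100 mm, Ī = 32 169 909 mm⁴.
By symmetry the centroid is at mid-width, x̄ = 100 mm.
All pieces are centred on the centroidal y-axis, so I = ΣĪ (holes subtracted) = 46 369 908 mm⁴.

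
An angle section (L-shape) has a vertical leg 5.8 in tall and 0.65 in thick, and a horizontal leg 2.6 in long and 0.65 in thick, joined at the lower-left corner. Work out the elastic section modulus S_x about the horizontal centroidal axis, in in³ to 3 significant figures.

Split into non-overlapping primitives; take the origin at the lower-left of the bounding box.
Vertical leg: 0.65 × 5.8, A = 3.77 in², y = 2.9 in, Ī = 10.569 in⁴.
Horizontal leg (remainder): 1.95 × 0.65, A = 1.2675 in², y = 0.325 in, Ī = 0.044627 in⁴.
Centroid: ȳ = ΣA·y / ΣA = 2.2521 in.
Transfer each piece to the horizontal centroidal axis using Ī + A·d² with d = y − 2.2521:
  vertical leg: d = 0.6479 in → contributes +12.151 in⁴
  horizontal leg (remainder): d = -1.9271 in → contributes +4.7517 in⁴
Total I = 16.903 in⁴.
Extreme fibre distance c = 3.5479 in; S = I/c = 4.7642 in³.

S_x ≈ 4.76 in³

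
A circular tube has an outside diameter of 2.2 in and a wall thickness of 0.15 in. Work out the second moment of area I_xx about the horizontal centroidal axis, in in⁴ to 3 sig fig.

Break the section into simple shapes (no overlaps), measuring from the bottom-left corner of the bounding box.
Outer circle: ⌀2.2, A = 3.8013 in², y = 1.1 in, Ī = 1.1499 in⁴.
Bore (subtracted): ⌀1.9, A = 2.8353 in², y = 1.1 in, Ī = 0.63971 in⁴.
By symmetry the centroid is at mid-height, ȳ = 1.1 in.
All pieces are centred on the horizontal centroidal axis, so I = ΣĪ (holes subtracted) = 0.51019 in⁴.

I_xx ≈ 0.510 in⁴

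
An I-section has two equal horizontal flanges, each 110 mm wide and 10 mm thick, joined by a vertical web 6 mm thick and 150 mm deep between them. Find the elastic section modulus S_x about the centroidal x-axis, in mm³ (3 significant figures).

Split into non-overlapping primitives; take the origin at the lower-left of the bounding box.
Bottom flange: 110 × 10, A = 1 100 mm², y = 5 mm, Ī = 9166.7 mm⁴.
Web: 6 × 150, A = 900 mm², y = 85 mm, Ī = 1 687 500 mm⁴.
Top flange: 110 × 10, A = 1 100 mm², y = 165 mm, Ī = 9166.7 mm⁴.
By symmetry the centroid is at mid-height, ȳ = 85 mm.
Transfer each piece to the centroidal x-axis using Ī + A·d² with d = y − 85:
  bottom flange: d = -80 mm → contributes +7 049 167 mm⁴
  web: d = 0 mm → contributes +1 687 500 mm⁴
  top flange: d = 80 mm → contributes +7 049 167 mm⁴
Total I = 15 785 833 mm⁴.
Extreme fibre distance c = 85 mm; S = I/c = 185 716 mm³.

S_x ≈ 1.86 × 10⁵ mm³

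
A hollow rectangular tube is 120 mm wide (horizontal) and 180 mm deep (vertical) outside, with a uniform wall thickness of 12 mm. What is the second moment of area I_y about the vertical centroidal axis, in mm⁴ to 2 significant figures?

Split into non-overlapping primitives; take the origin at the lower-left of the bounding box.
Outer rectangle: 120 × 180, A = 21 600 mm², x = 60 mm, Ī = 25 920 000 mm⁴.
Inner void (subtracted): 96 × 156, A = 14 976 mm², x = 60 mm, Ī = 11 501 568 mm⁴.
By symmetry the centroid is at mid-width, x̄ = 60 mm.
All pieces are centred on the vertical centroidal axis, so I = ΣĪ (holes subtracted) = 14 418 432 mm⁴.

I_y ≈ 1.4 × 10⁷ mm⁴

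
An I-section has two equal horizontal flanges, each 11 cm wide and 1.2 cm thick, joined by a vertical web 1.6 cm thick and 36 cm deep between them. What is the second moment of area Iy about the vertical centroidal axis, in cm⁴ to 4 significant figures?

Break the section into simple shapes (no overlaps), measuring from the bottom-left corner of the bounding box.
Bottom flange: 11 × 1.2, A = 13.2 cm², x = 5.5 cm, Ī = 133.1 cm⁴.
Web: 1.6 × 36, A = 57.6 cm², x = 5.5 cm, Ī = 12.288 cm⁴.
Top flange: 11 × 1.2, A = 13.2 cm², x = 5.5 cm, Ī = 133.1 cm⁴.
By symmetry the centroid is at mid-width, x̄ = 5.5 cm.
All pieces are centred on the vertical centroidal axis, so I = ΣĪ = 278.488 cm⁴.

Iy ≈ 278.5 cm⁴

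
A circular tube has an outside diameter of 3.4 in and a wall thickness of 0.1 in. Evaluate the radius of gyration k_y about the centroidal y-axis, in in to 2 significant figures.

k_y ≈ 1.2 in

Split into non-overlapping primitives; take the origin at the lower-left of the bounding box.
Outer circle: ⌀3.4, A = 9.079 in², x = 1.7 in, Ī = 6.56 in⁴.
Bore (subtracted): ⌀3.2, A = 8.042 in², x = 1.7 in, Ī = 5.147 in⁴.
By symmetry the centroid is at mid-width, x̄ = 1.7 in.
All pieces are centred on the centroidal y-axis, so I = ΣĪ (holes subtracted) = 1.413 in⁴.
Radius of gyration: k = √(I/A) = √(1.413 / 1.037) = 1.167 in.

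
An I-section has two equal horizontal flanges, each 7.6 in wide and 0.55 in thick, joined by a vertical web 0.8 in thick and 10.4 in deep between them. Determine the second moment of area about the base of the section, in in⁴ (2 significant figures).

I_base ≈ 880 in⁴

Break the section into simple shapes (no overlaps), measuring from the bottom-left corner of the bounding box.
Bottom flange: 7.6 × 0.55, A = 4.18 in², y = 0.275 in, Ī = 0.1054 in⁴.
Web: 0.8 × 10.4, A = 8.32 in², y = 5.75 in, Ī = 74.99 in⁴.
Top flange: 7.6 × 0.55, A = 4.18 in², y = 11.23 in, Ī = 0.1054 in⁴.
Transfer each piece to a horizontal axis along the bottom face using Ī + A·d² with d = y − 0:
  bottom flange: d = 0.275 in → contributes +0.4215 in⁴
  web: d = 5.75 in → contributes +350.1 in⁴
  top flange: d = 11.23 in → contributes +526.8 in⁴
Total I = 877.3 in⁴.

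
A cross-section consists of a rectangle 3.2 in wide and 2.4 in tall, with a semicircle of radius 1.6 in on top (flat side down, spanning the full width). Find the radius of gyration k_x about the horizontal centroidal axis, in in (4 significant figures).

k_x ≈ 1.083 in

Break the section into simple shapes (no overlaps), measuring from the bottom-left corner of the bounding box.
Rectangular body: 3.2 × 2.4, A = 7.68 in², y = 1.2 in, Ī = 3.6864 in⁴.
Semicircular cap: semicircle r = 1.6, A = 4.02124 in², y = 3.07906 in, Ī = 0.719303 in⁴.
Centroid: ȳ = ΣA·y / ΣA = 1.84576 in.
Transfer each piece to the horizontal centroidal axis using Ī + A·d² with d = y − 1.84576:
  rectangular body: d = -0.645757 in → contributes +6.88897 in⁴
  semicircular cap: d = 1.2333 in → contributes +6.83577 in⁴
Total I = 13.7247 in⁴.
Radius of gyration: k = √(I/A) = √(13.7247 / 11.7012) = 1.08302 in.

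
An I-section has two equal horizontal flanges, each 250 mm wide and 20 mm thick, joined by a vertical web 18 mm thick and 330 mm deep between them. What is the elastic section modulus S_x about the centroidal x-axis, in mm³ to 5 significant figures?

Decompose the section into non-overlapping parts with the origin at the bottom-left of its bounding rectangle.
Bottom flange: 250 × 20, A = 5 000 mm², y = 10 mm, Ī = 166666.7 mm⁴.
Web: 18 × 330, A = 5 940 mm², y = 185 mm, Ī = 53 905 500 mm⁴.
Top flange: 250 × 20, A = 5 000 mm², y = 360 mm, Ī = 166666.7 mm⁴.
By symmetry the centroid is at mid-height, ȳ = 185 mm.
Transfer each piece to the centroidal x-axis using Ī + A·d² with d = y − 185:
  bottom flange: d = -175 mm → contributes +153 291 667 mm⁴
  web: d = 0 mm → contributes +53 905 500 mm⁴
  top flange: d = 175 mm → contributes +153 291 667 mm⁴
Total I = 360 488 833 mm⁴.
Extreme fibre distance c = 185 mm; S = I/c = 1 948 588 mm³.

S_x ≈ 1.9486 × 10⁶ mm³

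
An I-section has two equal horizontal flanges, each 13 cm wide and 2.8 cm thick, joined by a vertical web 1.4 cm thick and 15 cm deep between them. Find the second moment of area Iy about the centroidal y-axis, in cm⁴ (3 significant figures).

Decompose the section into non-overlapping parts with the origin at the bottom-left of its bounding rectangle.
Bottom flange: 13 × 2.8, A = 36.4 cm², x = 6.5 cm, Ī = 512.63 cm⁴.
Web: 1.4 × 15, A = 21 cm², x = 6.5 cm, Ī = 3.43 cm⁴.
Top flange: 13 × 2.8, A = 36.4 cm², x = 6.5 cm, Ī = 512.63 cm⁴.
By symmetry the centroid is at mid-width, x̄ = 6.5 cm.
All pieces are centred on the centroidal y-axis, so I = ΣĪ = 1028.7 cm⁴.

Iy ≈ 1030 cm⁴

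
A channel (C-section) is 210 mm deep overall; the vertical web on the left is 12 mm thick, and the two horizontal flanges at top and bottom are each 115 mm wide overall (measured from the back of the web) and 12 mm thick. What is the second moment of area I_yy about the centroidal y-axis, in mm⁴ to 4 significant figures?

Decompose the section into non-overlapping parts with the origin at the bottom-left of its bounding rectangle.
Web: 12 × 210, A = 2 520 mm², x = 6 mm, Ī = 30 240 mm⁴.
Top flange (beyond web): 103 × 12, A = 1 236 mm², x = 63.5 mm, Ī = 1 092 727 mm⁴.
Bottom flange (beyond web): 103 × 12, A = 1 236 mm², x = 63.5 mm, Ī = 1 092 727 mm⁴.
Centroid: x̄ = ΣA·x / ΣA = 34.4736 mm.
Transfer each piece to the centroidal y-axis using Ī + A·d² with d = x − 34.4736:
  web: d = -28.4736 mm → contributes +2 073 314 mm⁴
  top flange (beyond web): d = 29.0264 mm → contributes +2 134 099 mm⁴
  bottom flange (beyond web): d = 29.0264 mm → contributes +2 134 099 mm⁴
Total I = 6 341 513 mm⁴.

I_yy ≈ 6.342 × 10⁶ mm⁴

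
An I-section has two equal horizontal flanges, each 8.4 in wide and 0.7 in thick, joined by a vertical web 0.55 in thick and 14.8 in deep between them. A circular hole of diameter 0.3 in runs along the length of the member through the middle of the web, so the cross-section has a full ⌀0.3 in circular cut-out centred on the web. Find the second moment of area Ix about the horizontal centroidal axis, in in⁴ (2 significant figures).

Ix ≈ 860 in⁴

Break the section into simple shapes (no overlaps), measuring from the bottom-left corner of the bounding box.
Bottom flange: 8.4 × 0.7, A = 5.88 in², y = 0.35 in, Ī = 0.2401 in⁴.
Web: 0.55 × 14.8, A = 8.14 in², y = 8.1 in, Ī = 148.6 in⁴.
Top flange: 8.4 × 0.7, A = 5.88 in², y = 15.85 in, Ī = 0.2401 in⁴.
Hole (subtracted): ⌀0.3, A = 0.07069 in², y = 8.1 in, Ī = 0.0003976 in⁴.
By symmetry the centroid is at mid-height, ȳ = 8.1 in.
Transfer each piece to the horizontal centroidal axis using Ī + A·d² with d = y − 8.1:
  bottom flange: d = -7.75 in → contributes +353.4 in⁴
  web: d = 0 in → contributes +148.6 in⁴
  top flange: d = 7.75 in → contributes +353.4 in⁴
  hole: d = 0 in → contributes −0.0003976 in⁴
Total I = 855.4 in⁴.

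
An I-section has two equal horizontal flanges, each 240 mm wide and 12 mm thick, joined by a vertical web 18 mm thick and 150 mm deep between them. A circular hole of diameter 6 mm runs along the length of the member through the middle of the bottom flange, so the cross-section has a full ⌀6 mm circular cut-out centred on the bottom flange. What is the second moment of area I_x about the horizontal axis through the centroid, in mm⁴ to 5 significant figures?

Treat the section as a set of non-overlapping primitives; coordinates are from the bounding-box lower-left.
Bottom flange: 240 × 12, A = 2 880 mm², y = 6 mm, Ī = 34 560 mm⁴.
Web: 18 × 150, A = 2 700 mm², y = 87 mm, Ī = 5 062 500 mm⁴.
Top flange: 240 × 12, A = 2 880 mm², y = 168 mm, Ī = 34 560 mm⁴.
Hole (subtracted): ⌀6, A = 28.27433 mm², y = 6 mm, Ī = 63.61725 mm⁴.
Centroid: ȳ = ΣA·y / ΣA = 87.27162 mm.
Transfer each piece to the horizontal axis through the centroid using Ī + A·d² with d = y − 87.27162:
  bottom flange: d = -81.27162 mm → contributes +19 057 179 mm⁴
  web: d = -0.2716195 mm → contributes +5 062 699 mm⁴
  top flange: d = 80.72838 mm → contributes +18 803 726 mm⁴
  hole: d = -81.27162 mm → contributes −186817.7 mm⁴
Total I = 42 736 786 mm⁴.

I_x ≈ 4.2737 × 10⁷ mm⁴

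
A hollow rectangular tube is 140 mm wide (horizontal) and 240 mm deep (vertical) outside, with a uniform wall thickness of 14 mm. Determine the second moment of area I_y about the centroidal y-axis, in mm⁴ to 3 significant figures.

I_y ≈ 3.01 × 10⁷ mm⁴

Treat the section as a set of non-overlapping primitives; coordinates are from the bounding-box lower-left.
Outer rectangle: 140 × 240, A = 33 600 mm², x = 70 mm, Ī = 54 880 000 mm⁴.
Inner void (subtracted): 112 × 212, A = 23 744 mm², x = 70 mm, Ī = 24 820 395 mm⁴.
By symmetry the centroid is at mid-width, x̄ = 70 mm.
All pieces are centred on the centroidal y-axis, so I = ΣĪ (holes subtracted) = 30 059 605 mm⁴.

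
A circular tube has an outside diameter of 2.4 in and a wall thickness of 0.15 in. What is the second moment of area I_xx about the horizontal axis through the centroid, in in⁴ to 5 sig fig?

I_xx ≈ 0.67395 in⁴

Split into non-overlapping primitives; take the origin at the lower-left of the bounding box.
Outer circle: ⌀2.4, A = 4.523893 in², y = 1.2 in, Ī = 1.628602 in⁴.
Bore (subtracted): ⌀2.1, A = 3.463606 in², y = 1.2 in, Ī = 0.9546564 in⁴.
By symmetry the centroid is at mid-height, ȳ = 1.2 in.
All pieces are centred on the horizontal axis through the centroid, so I = ΣĪ (holes subtracted) = 0.6739453 in⁴.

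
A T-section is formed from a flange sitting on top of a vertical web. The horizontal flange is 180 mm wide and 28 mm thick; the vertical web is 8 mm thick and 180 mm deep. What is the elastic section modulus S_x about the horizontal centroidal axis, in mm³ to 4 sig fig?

S_x ≈ 9.557 × 10⁴ mm³

Split into non-overlapping primitives; take the origin at the lower-left of the bounding box.
Flange: 180 × 28, A = 5 040 mm², y = 194 mm, Ī = 329 280 mm⁴.
Web: 8 × 180, A = 1 440 mm², y = 90 mm, Ī = 3 888 000 mm⁴.
Centroid: ȳ = ΣA·y / ΣA = 170.889 mm.
Transfer each piece to the horizontal centroidal axis using Ī + A·d² with d = y − 170.889:
  flange: d = 23.1111 mm → contributes +3 021 262 mm⁴
  web: d = -80.8889 mm → contributes +13 309 938 mm⁴
Total I = 16 331 200 mm⁴.
Extreme fibre distance c = 170.889 mm; S = I/c = 95566.2 mm³.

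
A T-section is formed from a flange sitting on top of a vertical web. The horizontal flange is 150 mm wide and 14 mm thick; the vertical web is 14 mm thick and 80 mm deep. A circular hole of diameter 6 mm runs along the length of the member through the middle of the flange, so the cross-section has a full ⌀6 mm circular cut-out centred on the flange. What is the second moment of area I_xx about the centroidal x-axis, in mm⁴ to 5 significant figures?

Split into non-overlapping primitives; take the origin at the lower-left of the bounding box.
Flange: 150 × 14, A = 2 100 mm², y = 87 mm, Ī = 34 300 mm⁴.
Web: 14 × 80, A = 1 120 mm², y = 40 mm, Ī = 597333.3 mm⁴.
Hole (subtracted): ⌀6, A = 28.27433 mm², y = 87 mm, Ī = 63.61725 mm⁴.
Centroid: ȳ = ΣA·y / ΣA = 70.50735 mm.
Transfer each piece to the centroidal x-axis using Ī + A·d² with d = y − 70.50735:
  flange: d = 16.49265 mm → contributes +605515.4 mm⁴
  web: d = -30.50735 mm → contributes +1 639 716 mm⁴
  hole: d = 16.49265 mm → contributes −7754.444 mm⁴
Total I = 2 237 477 mm⁴.

I_xx ≈ 2.2375 × 10⁶ mm⁴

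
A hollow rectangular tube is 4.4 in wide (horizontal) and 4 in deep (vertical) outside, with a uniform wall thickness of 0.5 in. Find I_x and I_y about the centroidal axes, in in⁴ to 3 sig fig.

Treat the section as a set of non-overlapping primitives; coordinates are from the bounding-box lower-left.
Outer rectangle: 4.4 × 4, A = 17.6 in², y = 2 in, Ī = 23.467 in⁴.
Inner void (subtracted): 3.4 × 3, A = 10.2 in², y = 2 in, Ī = 7.65 in⁴.
By symmetry the centroid is at mid-height, ȳ = 2 in.
All pieces are centred on the centroidal x-axis, so I = ΣĪ (holes subtracted) = 15.817 in⁴.
Repeating about the centroidal y-axis gives I_y = 18.569 in⁴.

I_x ≈ 15.8 in⁴, I_y ≈ 18.6 in⁴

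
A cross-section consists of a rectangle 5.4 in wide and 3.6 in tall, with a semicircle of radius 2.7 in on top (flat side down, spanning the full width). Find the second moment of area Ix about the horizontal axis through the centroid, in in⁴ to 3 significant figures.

Decompose the section into non-overlapping parts with the origin at the bottom-left of its bounding rectangle.
Rectangular body: 5.4 × 3.6, A = 19.44 in², y = 1.8 in, Ī = 20.995 in⁴.
Semicircular cap: semicircle r = 2.7, A = 11.451 in², y = 4.7459 in, Ī = 5.8329 in⁴.
Centroid: ȳ = ΣA·y / ΣA = 2.892 in.
Transfer each piece to the horizontal axis through the centroid using Ī + A·d² with d = y − 2.892:
  rectangular body: d = -1.092 in → contributes +44.178 in⁴
  semicircular cap: d = 1.8539 in → contributes +45.189 in⁴
Total I = 89.367 in⁴.

Ix ≈ 89.4 in⁴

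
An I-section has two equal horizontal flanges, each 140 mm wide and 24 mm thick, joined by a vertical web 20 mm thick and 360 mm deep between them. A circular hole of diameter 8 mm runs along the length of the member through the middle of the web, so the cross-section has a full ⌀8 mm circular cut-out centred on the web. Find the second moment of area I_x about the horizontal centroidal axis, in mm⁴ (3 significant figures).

I_x ≈ 3.26 × 10⁸ mm⁴

Treat the section as a set of non-overlapping primitives; coordinates are from the bounding-box lower-left.
Bottom flange: 140 × 24, A = 3 360 mm², y = 12 mm, Ī = 161 280 mm⁴.
Web: 20 × 360, A = 7 200 mm², y = 204 mm, Ī = 77 760 000 mm⁴.
Top flange: 140 × 24, A = 3 360 mm², y = 396 mm, Ī = 161 280 mm⁴.
Hole (subtracted): ⌀8, A = 50.265 mm², y = 204 mm, Ī = 201.06 mm⁴.
By symmetry the centroid is at mid-height, ȳ = 204 mm.
Transfer each piece to the horizontal centroidal axis using Ī + A·d² with d = y − 204:
  bottom flange: d = -192 mm → contributes +124 024 320 mm⁴
  web: d = 0 mm → contributes +77 760 000 mm⁴
  top flange: d = 192 mm → contributes +124 024 320 mm⁴
  hole: d = 0 mm → contributes −201.06 mm⁴
Total I = 325 808 439 mm⁴.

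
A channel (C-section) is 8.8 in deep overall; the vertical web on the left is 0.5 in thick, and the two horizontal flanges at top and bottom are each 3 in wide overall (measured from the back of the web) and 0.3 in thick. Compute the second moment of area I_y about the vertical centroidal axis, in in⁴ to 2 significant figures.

I_y ≈ 3.4 in⁴

Treat the section as a set of non-overlapping primitives; coordinates are from the bounding-box lower-left.
Web: 0.5 × 8.8, A = 4.4 in², x = 0.25 in, Ī = 0.09167 in⁴.
Top flange (beyond web): 2.5 × 0.3, A = 0.75 in², x = 1.75 in, Ī = 0.3906 in⁴.
Bottom flange (beyond web): 2.5 × 0.3, A = 0.75 in², x = 1.75 in, Ī = 0.3906 in⁴.
Centroid: x̄ = ΣA·x / ΣA = 0.6314 in.
Transfer each piece to the vertical centroidal axis using Ī + A·d² with d = x − 0.6314:
  web: d = -0.3814 in → contributes +0.7316 in⁴
  top flange (beyond web): d = 1.119 in → contributes +1.329 in⁴
  bottom flange (beyond web): d = 1.119 in → contributes +1.329 in⁴
Total I = 3.39 in⁴.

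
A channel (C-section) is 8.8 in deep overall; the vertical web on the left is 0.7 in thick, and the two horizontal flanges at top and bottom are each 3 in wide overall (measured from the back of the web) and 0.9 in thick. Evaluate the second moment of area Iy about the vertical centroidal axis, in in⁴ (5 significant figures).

Iy ≈ 7.6475 in⁴

Split into non-overlapping primitives; take the origin at the lower-left of the bounding box.
Web: 0.7 × 8.8, A = 6.16 in², x = 0.35 in, Ī = 0.2515333 in⁴.
Top flange (beyond web): 2.3 × 0.9, A = 2.07 in², x = 1.85 in, Ī = 0.912525 in⁴.
Bottom flange (beyond web): 2.3 × 0.9, A = 2.07 in², x = 1.85 in, Ī = 0.912525 in⁴.
Centroid: x̄ = ΣA·x / ΣA = 0.9529126 in.
Transfer each piece to the vertical centroidal axis using Ī + A·d² with d = x − 0.9529126:
  web: d = -0.6029126 in → contributes +2.490716 in⁴
  top flange (beyond web): d = 0.8970874 in → contributes +2.57839 in⁴
  bottom flange (beyond web): d = 0.8970874 in → contributes +2.57839 in⁴
Total I = 7.647496 in⁴.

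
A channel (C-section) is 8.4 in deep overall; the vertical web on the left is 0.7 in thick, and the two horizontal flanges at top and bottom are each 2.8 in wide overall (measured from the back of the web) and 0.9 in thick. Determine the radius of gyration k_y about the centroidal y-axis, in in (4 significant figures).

Break the section into simple shapes (no overlaps), measuring from the bottom-left corner of the bounding box.
Web: 0.7 × 8.4, A = 5.88 in², x = 0.35 in, Ī = 0.2401 in⁴.
Top flange (beyond web): 2.1 × 0.9, A = 1.89 in², x = 1.75 in, Ī = 0.694575 in⁴.
Bottom flange (beyond web): 2.1 × 0.9, A = 1.89 in², x = 1.75 in, Ī = 0.694575 in⁴.
Centroid: x̄ = ΣA·x / ΣA = 0.897826 in.
Transfer each piece to the centroidal y-axis using Ī + A·d² with d = x − 0.897826:
  web: d = -0.547826 in → contributes +2.00477 in⁴
  top flange (beyond web): d = 0.852174 in → contributes +2.06709 in⁴
  bottom flange (beyond web): d = 0.852174 in → contributes +2.06709 in⁴
Total I = 6.13895 in⁴.
Radius of gyration: k = √(I/A) = √(6.13895 / 9.66) = 0.797184 in.

k_y ≈ 0.7972 in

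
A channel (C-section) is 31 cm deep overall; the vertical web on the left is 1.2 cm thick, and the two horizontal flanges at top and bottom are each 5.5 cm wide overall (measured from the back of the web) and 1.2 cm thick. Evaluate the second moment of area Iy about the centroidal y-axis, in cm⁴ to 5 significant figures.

Iy ≈ 81.461 cm⁴

Treat the section as a set of non-overlapping primitives; coordinates are from the bounding-box lower-left.
Web: 1.2 × 31, A = 37.2 cm², x = 0.6 cm, Ī = 4.464 cm⁴.
Top flange (beyond web): 4.3 × 1.2, A = 5.16 cm², x = 3.35 cm, Ī = 7.9507 cm⁴.
Bottom flange (beyond web): 4.3 × 1.2, A = 5.16 cm², x = 3.35 cm, Ī = 7.9507 cm⁴.
Centroid: x̄ = ΣA·x / ΣA = 1.197222 cm.
Transfer each piece to the centroidal y-axis using Ī + A·d² with d = x − 1.197222:
  web: d = -0.5972222 cm → contributes +17.73229 cm⁴
  top flange (beyond web): d = 2.152778 cm → contributes +31.86447 cm⁴
  bottom flange (beyond web): d = 2.152778 cm → contributes +31.86447 cm⁴
Total I = 81.46123 cm⁴.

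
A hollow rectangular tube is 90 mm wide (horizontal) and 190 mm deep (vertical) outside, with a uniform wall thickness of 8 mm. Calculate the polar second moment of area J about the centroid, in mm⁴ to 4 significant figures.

Break the section into simple shapes (no overlaps), measuring from the bottom-left corner of the bounding box.
Outer rectangle: 90 × 190, A = 17 100 mm², y = 95 mm, Ī = 51 442 500 mm⁴.
Inner void (subtracted): 74 × 174, A = 12 876 mm², y = 95 mm, Ī = 32 486 148 mm⁴.
By symmetry the centroid is at mid-height, ȳ = 95 mm.
All pieces are centred on the centroidal x-axis, so I = ΣĪ (holes subtracted) = 18 956 352 mm⁴.
Repeating about the centroidal y-axis gives I_y = 5 666 752 mm⁴.
Polar second moment: J = I_x + I_y = 24 623 104 mm⁴.

J ≈ 2.462 × 10⁷ mm⁴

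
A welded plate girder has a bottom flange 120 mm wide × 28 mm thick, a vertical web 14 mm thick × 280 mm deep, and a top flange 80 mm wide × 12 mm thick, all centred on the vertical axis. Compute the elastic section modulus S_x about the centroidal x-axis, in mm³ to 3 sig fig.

Split into non-overlapping primitives; take the origin at the lower-left of the bounding box.
Bottom plate: 120 × 28, A = 3 360 mm², y = 14 mm, Ī = 219 520 mm⁴.
Web plate: 14 × 280, A = 3 920 mm², y = 168 mm, Ī = 25 610 667 mm⁴.
Top plate: 80 × 12, A = 960 mm², y = 314 mm, Ī = 11 520 mm⁴.
Centroid: ȳ = ΣA·y / ΣA = 122.21 mm.
Transfer each piece to the centroidal x-axis using Ī + A·d² with d = y − 122.21:
  bottom plate: d = -108.21 mm → contributes +39 565 730 mm⁴
  web plate: d = 45.786 mm → contributes +33 828 536 mm⁴
  top plate: d = 191.79 mm → contributes +35 322 265 mm⁴
Total I = 108 716 531 mm⁴.
Extreme fibre distance c = 197.79 mm; S = I/c = 549 666 mm³.

S_x ≈ 5.50 × 10⁵ mm³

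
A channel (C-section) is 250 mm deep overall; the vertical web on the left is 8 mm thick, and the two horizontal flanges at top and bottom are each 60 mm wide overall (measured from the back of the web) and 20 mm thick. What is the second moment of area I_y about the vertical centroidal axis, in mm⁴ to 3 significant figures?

I_y ≈ 1.40 × 10⁶ mm⁴

Split into non-overlapping primitives; take the origin at the lower-left of the bounding box.
Web: 8 × 250, A = 2 000 mm², x = 4 mm, Ī = 10 667 mm⁴.
Top flange (beyond web): 52 × 20, A = 1 040 mm², x = 34 mm, Ī = 234 347 mm⁴.
Bottom flange (beyond web): 52 × 20, A = 1 040 mm², x = 34 mm, Ī = 234 347 mm⁴.
Centroid: x̄ = ΣA·x / ΣA = 19.294 mm.
Transfer each piece to the vertical centroidal axis using Ī + A·d² with d = x − 19.294:
  web: d = -15.294 mm → contributes +478 487 mm⁴
  top flange (beyond web): d = 14.706 mm → contributes +459 260 mm⁴
  bottom flange (beyond web): d = 14.706 mm → contributes +459 260 mm⁴
Total I = 1 397 007 mm⁴.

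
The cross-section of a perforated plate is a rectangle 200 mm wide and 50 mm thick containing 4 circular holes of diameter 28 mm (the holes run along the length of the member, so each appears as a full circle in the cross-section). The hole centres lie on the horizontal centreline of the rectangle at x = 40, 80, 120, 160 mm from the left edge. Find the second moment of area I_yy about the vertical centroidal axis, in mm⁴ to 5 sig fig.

I_yy ≈ 2.8287 × 10⁷ mm⁴

Split into non-overlapping primitives; take the origin at the lower-left of the bounding box.
Plate: 200 × 50, A = 10 000 mm², x = 100 mm, Ī = 33 333 333 mm⁴.
Hole 1 (subtracted): ⌀28, A = 615.7522 mm², x = 40 mm, Ī = 30171.86 mm⁴.
Hole 2 (subtracted): ⌀28, A = 615.7522 mm², x = 80 mm, Ī = 30171.86 mm⁴.
Hole 3 (subtracted): ⌀28, A = 615.7522 mm², x = 120 mm, Ī = 30171.86 mm⁴.
Hole 4 (subtracted): ⌀28, A = 615.7522 mm², x = 160 mm, Ī = 30171.86 mm⁴.
By symmetry the centroid is at mid-width, x̄ = 100 mm.
Transfer each piece to the vertical centroidal axis using Ī + A·d² with d = x − 100:
  plate: d = 0 mm → contributes +33 333 333 mm⁴
  hole 1: d = -60 mm → contributes −2 246 880 mm⁴
  hole 2: d = -20 mm → contributes −276472.7 mm⁴
  hole 3: d = 20 mm → contributes −276472.7 mm⁴
  hole 4: d = 60 mm → contributes −2 246 880 mm⁴
Total I = 28 286 629 mm⁴.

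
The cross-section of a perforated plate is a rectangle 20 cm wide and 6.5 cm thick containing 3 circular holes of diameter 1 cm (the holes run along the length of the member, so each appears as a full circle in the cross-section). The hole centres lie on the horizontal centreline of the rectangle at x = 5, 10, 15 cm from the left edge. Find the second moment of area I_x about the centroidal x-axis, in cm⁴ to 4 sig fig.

I_x ≈ 457.6 cm⁴

Decompose the section into non-overlapping parts with the origin at the bottom-left of its bounding rectangle.
Plate: 20 × 6.5, A = 130 cm², y = 3.25 cm, Ī = 457.708 cm⁴.
Hole 1 (subtracted): ⌀1, A = 0.785398 cm², y = 3.25 cm, Ī = 0.0490874 cm⁴.
Hole 2 (subtracted): ⌀1, A = 0.785398 cm², y = 3.25 cm, Ī = 0.0490874 cm⁴.
Hole 3 (subtracted): ⌀1, A = 0.785398 cm², y = 3.25 cm, Ī = 0.0490874 cm⁴.
By symmetry the centroid is at mid-height, ȳ = 3.25 cm.
All pieces are centred on the centroidal x-axis, so I = ΣĪ (holes subtracted) = 457.561 cm⁴.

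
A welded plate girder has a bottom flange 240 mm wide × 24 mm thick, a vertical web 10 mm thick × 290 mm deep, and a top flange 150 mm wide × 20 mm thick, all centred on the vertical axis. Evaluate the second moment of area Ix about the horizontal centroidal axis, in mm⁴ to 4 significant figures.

Ix ≈ 2.182 × 10⁸ mm⁴

Break the section into simple shapes (no overlaps), measuring from the bottom-left corner of the bounding box.
Bottom plate: 240 × 24, A = 5 760 mm², y = 12 mm, Ī = 276 480 mm⁴.
Web plate: 10 × 290, A = 2 900 mm², y = 169 mm, Ī = 20 324 167 mm⁴.
Top plate: 150 × 20, A = 3 000 mm², y = 324 mm, Ī = 100 000 mm⁴.
Centroid: ȳ = ΣA·y / ΣA = 131.322 mm.
Transfer each piece to the horizontal centroidal axis using Ī + A·d² with d = y − 131.322:
  bottom plate: d = -119.322 mm → contributes +82 286 507 mm⁴
  web plate: d = 37.6775 mm → contributes +24 440 996 mm⁴
  top plate: d = 192.678 mm → contributes +111 473 892 mm⁴
Total I = 218 201 394 mm⁴.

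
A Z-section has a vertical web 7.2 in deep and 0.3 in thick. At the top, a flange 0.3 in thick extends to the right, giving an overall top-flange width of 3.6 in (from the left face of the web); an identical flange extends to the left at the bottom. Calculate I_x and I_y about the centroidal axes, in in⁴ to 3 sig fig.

I_x ≈ 32.9 in⁴, I_y ≈ 8.23 in⁴

Break the section into simple shapes (no overlaps), measuring from the bottom-left corner of the bounding box.
Web: 0.3 × 7.2, A = 2.16 in², y = 3.6 in, Ī = 9.3312 in⁴.
Top flange (beyond web): 3.3 × 0.3, A = 0.99 in², y = 7.05 in, Ī = 0.007425 in⁴.
Bottom flange (beyond web): 3.3 × 0.3, A = 0.99 in², y = 0.15 in, Ī = 0.007425 in⁴.
Centroid: ȳ = ΣA·y / ΣA = 3.6 in.
Transfer each piece to the centroidal x-axis using Ī + A·d² with d = y − 3.6:
  web: d = 0 in → contributes +9.3312 in⁴
  top flange (beyond web): d = 3.45 in → contributes +11.791 in⁴
  bottom flange (beyond web): d = -3.45 in → contributes +11.791 in⁴
Total I = 32.913 in⁴.
For the y-axis: x̄ = 3.45 in.
Repeating about the centroidal y-axis gives I_y = 8.2283 in⁴.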